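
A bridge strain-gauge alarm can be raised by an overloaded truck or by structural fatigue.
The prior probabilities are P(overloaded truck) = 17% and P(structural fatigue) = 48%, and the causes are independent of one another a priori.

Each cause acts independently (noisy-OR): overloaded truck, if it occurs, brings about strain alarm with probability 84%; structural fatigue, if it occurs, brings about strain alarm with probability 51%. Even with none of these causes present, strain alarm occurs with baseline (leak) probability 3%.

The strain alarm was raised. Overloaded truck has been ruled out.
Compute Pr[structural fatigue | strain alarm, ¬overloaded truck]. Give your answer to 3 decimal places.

Pr[structural fatigue | strain alarm, ¬overloaded truck] ≈ 0.942

Under noisy-OR, P(strain alarm | causes) = 1 − (1−0.03)·∏(1−qᵢ) over the active causes.
Weight on structural fatigue=true, given the evidence: 0.5247*0.48 = 0.251856
Denominator P(strain alarm | ¬overloaded truck): 0.03*0.52 + 0.5247*0.48 = 0.267456
P(structural fatigue | strain alarm, ¬overloaded truck) = 0.251856/0.267456 ≈ 0.942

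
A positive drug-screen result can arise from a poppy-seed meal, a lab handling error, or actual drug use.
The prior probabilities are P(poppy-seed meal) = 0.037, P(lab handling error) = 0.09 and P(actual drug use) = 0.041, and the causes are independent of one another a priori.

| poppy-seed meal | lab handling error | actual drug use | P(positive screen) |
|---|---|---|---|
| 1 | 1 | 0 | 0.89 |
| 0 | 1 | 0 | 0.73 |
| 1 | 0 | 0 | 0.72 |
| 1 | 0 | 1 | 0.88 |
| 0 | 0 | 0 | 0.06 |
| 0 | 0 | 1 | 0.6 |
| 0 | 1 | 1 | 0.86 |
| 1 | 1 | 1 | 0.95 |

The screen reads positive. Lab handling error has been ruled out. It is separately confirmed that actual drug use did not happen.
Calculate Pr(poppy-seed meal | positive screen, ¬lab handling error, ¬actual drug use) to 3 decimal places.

Pr(poppy-seed meal | positive screen, ¬lab handling error, ¬actual drug use) ≈ 0.316

For the numerator, keep only poppy-seed meal=true terms: 0.72*0.037 = 0.026640
Denominator P(positive screen | ¬lab handling error, ¬actual drug use): 0.06*0.963 + 0.72*0.037 = 0.084420
P(poppy-seed meal | positive screen, ¬lab handling error, ¬actual drug use) = 0.026640/0.084420 ≈ 0.316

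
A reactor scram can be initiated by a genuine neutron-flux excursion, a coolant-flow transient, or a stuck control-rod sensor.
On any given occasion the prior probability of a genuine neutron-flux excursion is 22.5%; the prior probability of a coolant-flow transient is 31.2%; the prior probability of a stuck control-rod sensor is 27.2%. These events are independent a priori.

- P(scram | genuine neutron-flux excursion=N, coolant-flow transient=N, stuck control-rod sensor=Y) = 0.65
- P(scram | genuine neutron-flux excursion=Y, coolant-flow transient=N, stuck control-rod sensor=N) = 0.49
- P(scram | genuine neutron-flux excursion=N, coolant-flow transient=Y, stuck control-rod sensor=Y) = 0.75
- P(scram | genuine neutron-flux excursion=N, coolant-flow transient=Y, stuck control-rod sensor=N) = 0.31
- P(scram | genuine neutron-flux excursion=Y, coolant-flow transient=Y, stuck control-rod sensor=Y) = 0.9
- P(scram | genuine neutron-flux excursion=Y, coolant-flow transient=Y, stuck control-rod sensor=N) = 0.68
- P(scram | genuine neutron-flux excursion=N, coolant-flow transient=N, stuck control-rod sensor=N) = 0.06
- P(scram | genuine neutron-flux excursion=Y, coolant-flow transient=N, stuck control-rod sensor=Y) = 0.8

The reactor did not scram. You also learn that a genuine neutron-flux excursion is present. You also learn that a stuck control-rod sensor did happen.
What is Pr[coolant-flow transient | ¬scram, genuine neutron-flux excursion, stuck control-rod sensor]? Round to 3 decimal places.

Pr[coolant-flow transient | ¬scram, genuine neutron-flux excursion, stuck control-rod sensor] ≈ 0.185

For the numerator, keep only coolant-flow transient=true terms: 0.1·0.312 = 0.031200
Denominator P(¬scram | genuine neutron-flux excursion, stuck control-rod sensor): 0.2·0.688 + 0.1·0.312 = 0.168800
P(coolant-flow transient | ¬scram, genuine neutron-flux excursion, stuck control-rod sensor) = 0.031200/0.168800 ≈ 0.185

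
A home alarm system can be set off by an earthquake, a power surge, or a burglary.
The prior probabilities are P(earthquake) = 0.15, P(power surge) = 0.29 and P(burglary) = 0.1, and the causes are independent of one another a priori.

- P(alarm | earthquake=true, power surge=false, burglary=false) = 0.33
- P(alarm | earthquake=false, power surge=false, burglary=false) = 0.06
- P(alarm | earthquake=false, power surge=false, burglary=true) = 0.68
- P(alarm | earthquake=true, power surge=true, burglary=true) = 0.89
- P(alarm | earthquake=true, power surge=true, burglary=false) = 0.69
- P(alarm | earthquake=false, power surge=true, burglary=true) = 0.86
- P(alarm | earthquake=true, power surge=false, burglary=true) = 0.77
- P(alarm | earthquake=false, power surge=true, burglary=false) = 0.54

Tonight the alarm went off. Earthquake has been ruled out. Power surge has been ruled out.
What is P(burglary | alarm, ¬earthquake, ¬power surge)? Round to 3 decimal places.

P(burglary | alarm, ¬earthquake, ¬power surge) ≈ 0.557

Enumerate both values of burglary and weight by the priors:
  P(alarm | ¬earthquake, ¬power surge) = 0.06×0.9 + 0.68×0.1
        = 0.054000 + 0.068000 = 0.122000
Configurations with burglary contribute 0.068000, so
  P(burglary | alarm, ¬earthquake, ¬power surge) = 0.068000 / 0.122000 ≈ 0.557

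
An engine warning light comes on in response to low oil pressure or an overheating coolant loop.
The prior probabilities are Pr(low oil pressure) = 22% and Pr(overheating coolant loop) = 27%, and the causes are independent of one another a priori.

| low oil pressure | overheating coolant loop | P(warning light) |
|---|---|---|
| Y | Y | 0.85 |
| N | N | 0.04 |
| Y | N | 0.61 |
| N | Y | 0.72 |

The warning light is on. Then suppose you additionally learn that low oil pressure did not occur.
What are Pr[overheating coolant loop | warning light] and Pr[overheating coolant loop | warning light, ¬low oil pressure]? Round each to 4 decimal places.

P(warning light) = 0.04×0.78×0.73 + 0.72×0.78×0.27 + 0.61×0.22×0.73 + 0.85×0.22×0.27 = 0.022776 + 0.151632 + 0.097966 + 0.050490 = 0.322864
Restricting to configurations with overheating coolant loop present: 0.151632 + 0.050490 = 0.202122.
P(overheating coolant loop | warning light) = 0.202122 / 0.322864 ≈ 0.6260

With the extra evidence:
P(warning light | ¬low oil pressure) = 0.04·0.73 + 0.72·0.27 = 0.029200 + 0.194400 = 0.223600
The overheating coolant loop-present share is 0.72·0.27 = 0.194400.
So P(overheating coolant loop | warning light, ¬low oil pressure) = 0.194400/0.223600 ≈ 0.8694.

Pr[overheating coolant loop | warning light] ≈ 0.6260; Pr[overheating coolant loop | warning light, ¬low oil pressure] ≈ 0.8694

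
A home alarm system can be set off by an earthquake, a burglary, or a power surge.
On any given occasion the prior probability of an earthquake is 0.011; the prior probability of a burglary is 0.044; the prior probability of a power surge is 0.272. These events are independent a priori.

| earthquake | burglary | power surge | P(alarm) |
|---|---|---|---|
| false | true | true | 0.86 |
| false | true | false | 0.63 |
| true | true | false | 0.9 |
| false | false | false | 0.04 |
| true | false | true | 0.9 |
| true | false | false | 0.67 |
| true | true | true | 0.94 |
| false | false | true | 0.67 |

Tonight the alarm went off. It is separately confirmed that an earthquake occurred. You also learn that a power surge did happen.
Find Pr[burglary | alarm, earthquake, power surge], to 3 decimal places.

Pr[burglary | alarm, earthquake, power surge] ≈ 0.046

By total probability over both values of burglary:
  P(alarm | earthquake, power surge) = 0.9×0.956 + 0.94×0.044
        = 0.860400 + 0.041360 = 0.901760
Keeping only the burglary-present terms gives 0.041360, so
  P(burglary | alarm, earthquake, power surge) = 0.041360 / 0.901760 ≈ 0.046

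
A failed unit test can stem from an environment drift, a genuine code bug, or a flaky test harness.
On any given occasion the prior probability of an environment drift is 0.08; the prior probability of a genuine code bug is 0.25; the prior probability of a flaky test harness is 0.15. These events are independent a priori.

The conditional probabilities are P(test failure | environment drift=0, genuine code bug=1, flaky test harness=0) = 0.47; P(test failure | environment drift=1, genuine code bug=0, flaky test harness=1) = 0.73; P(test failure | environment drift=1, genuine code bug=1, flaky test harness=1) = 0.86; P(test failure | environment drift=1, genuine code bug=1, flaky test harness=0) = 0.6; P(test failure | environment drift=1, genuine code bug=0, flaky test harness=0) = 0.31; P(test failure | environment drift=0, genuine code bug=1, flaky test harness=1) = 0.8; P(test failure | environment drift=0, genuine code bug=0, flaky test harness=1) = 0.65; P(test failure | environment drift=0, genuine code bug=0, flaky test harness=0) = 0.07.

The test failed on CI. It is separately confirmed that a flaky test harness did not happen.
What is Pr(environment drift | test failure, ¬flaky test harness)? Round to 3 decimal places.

Pr(environment drift | test failure, ¬flaky test harness) ≈ 0.164

By total probability over the 4 (environment drift, genuine code bug) configurations:
  P(test failure | ¬flaky test harness) = 0.07·0.92·0.75 + 0.47·0.92·0.25 + 0.31·0.08·0.75 + 0.6·0.08·0.25
        = 0.048300 + 0.108100 + 0.018600 + 0.012000 = 0.187000
The terms with environment drift present sum to 0.030600, so
  P(environment drift | test failure, ¬flaky test harness) = 0.030600 / 0.187000 ≈ 0.164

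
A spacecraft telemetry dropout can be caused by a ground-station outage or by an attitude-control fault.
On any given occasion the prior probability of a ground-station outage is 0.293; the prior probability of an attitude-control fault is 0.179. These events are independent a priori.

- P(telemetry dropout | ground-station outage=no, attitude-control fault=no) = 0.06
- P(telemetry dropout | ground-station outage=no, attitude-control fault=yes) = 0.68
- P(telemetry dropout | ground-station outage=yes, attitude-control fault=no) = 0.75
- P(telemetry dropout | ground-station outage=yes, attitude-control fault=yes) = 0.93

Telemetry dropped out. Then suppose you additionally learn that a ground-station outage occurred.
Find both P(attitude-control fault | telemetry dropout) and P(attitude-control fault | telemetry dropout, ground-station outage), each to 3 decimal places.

P(attitude-control fault | telemetry dropout) ≈ 0.385; P(attitude-control fault | telemetry dropout, ground-station outage) ≈ 0.213

By total probability over the 4 (ground-station outage, attitude-control fault) configurations:
  P(telemetry dropout) = 0.06·0.707·0.821 + 0.68·0.707·0.179 + 0.75·0.293·0.821 + 0.93·0.293·0.179
        = 0.034827 + 0.086056 + 0.180415 + 0.048776 = 0.350074
Keeping only the attitude-control fault-present terms gives 0.134832, so
  P(attitude-control fault | telemetry dropout) = 0.134832 / 0.350074 ≈ 0.385

Now condition on the additional information:
Enumerate both values of attitude-control fault and weight by the priors:
  P(telemetry dropout | ground-station outage) = 0.75×0.821 + 0.93×0.179
        = 0.615750 + 0.166470 = 0.782220
Configurations with attitude-control fault contribute 0.166470, so
  P(attitude-control fault | telemetry dropout, ground-station outage) = 0.166470 / 0.782220 ≈ 0.213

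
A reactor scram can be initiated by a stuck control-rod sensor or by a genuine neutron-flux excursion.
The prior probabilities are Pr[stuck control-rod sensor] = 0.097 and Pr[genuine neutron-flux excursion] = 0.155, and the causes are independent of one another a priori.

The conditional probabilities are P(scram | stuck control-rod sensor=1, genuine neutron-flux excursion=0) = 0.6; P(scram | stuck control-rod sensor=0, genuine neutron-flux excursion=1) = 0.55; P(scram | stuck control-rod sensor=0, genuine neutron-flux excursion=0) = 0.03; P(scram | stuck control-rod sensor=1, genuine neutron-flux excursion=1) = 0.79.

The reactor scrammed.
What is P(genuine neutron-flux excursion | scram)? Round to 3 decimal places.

P(genuine neutron-flux excursion | scram) ≈ 0.552

By total probability over the 4 (stuck control-rod sensor, genuine neutron-flux excursion) configurations:
  P(scram) = 0.03·0.903·0.845 + 0.55·0.903·0.155 + 0.6·0.097·0.845 + 0.79·0.097·0.155
        = 0.022891 + 0.076981 + 0.049179 + 0.011878 = 0.160929
Configurations with genuine neutron-flux excursion contribute 0.088859, so
  P(genuine neutron-flux excursion | scram) = 0.088859 / 0.160929 ≈ 0.552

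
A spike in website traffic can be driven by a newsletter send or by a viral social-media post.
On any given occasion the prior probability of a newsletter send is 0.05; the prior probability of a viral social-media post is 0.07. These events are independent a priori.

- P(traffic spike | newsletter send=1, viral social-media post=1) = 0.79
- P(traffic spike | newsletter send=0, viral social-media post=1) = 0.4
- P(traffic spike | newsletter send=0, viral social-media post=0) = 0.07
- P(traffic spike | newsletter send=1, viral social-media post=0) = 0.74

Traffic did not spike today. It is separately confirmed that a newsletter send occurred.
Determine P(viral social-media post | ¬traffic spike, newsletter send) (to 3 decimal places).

Sum P(¬traffic spike|·) weighted by the priors over both values of viral social-media post:
  P(¬traffic spike | newsletter send) = 0.26*0.93 + 0.21*0.07
        = 0.241800 + 0.014700 = 0.256500
The terms with viral social-media post present sum to 0.014700, so
  P(viral social-media post | ¬traffic spike, newsletter send) = 0.014700 / 0.256500 ≈ 0.057

P(viral social-media post | ¬traffic spike, newsletter send) ≈ 0.057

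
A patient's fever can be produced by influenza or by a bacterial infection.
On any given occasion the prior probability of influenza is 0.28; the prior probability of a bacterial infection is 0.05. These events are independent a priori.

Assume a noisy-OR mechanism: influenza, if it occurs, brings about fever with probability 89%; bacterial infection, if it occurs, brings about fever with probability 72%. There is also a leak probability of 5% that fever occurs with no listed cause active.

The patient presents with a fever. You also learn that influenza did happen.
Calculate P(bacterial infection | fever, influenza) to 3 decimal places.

P(bacterial infection | fever, influenza) ≈ 0.054

Under noisy-OR, P(fever | causes) = 1 − (1−0.05)·∏(1−qᵢ) over the active causes.
Sum P(fever|·) weighted by the priors over both values of bacterial infection:
  P(fever | influenza) = 0.8955*0.95 + 0.97074*0.05
        = 0.850725 + 0.048537 = 0.899262
Keeping only the bacterial infection-present terms gives 0.048537, so
  P(bacterial infection | fever, influenza) = 0.048537 / 0.899262 ≈ 0.054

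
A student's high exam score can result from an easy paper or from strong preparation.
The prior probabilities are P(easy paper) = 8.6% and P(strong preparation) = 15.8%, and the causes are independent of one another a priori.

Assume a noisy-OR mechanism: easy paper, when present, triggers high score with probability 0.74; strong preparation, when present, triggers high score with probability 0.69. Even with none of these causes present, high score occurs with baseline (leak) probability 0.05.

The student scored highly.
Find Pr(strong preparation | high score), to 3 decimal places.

Under noisy-OR, P(high score | causes) = 1 − (1−0.05)·∏(1−qᵢ) over the active causes.
Numerator (weight on configurations with strong preparation): 0.101883 + 0.012548 = 0.114431
Denominator P(high score): 0.05*0.914*0.842 + 0.7055*0.914*0.158 + 0.753*0.086*0.842 + 0.92343*0.086*0.158 = 0.207436
Posterior = 0.114431 / 0.207436 ≈ 0.552

Pr(strong preparation | high score) ≈ 0.552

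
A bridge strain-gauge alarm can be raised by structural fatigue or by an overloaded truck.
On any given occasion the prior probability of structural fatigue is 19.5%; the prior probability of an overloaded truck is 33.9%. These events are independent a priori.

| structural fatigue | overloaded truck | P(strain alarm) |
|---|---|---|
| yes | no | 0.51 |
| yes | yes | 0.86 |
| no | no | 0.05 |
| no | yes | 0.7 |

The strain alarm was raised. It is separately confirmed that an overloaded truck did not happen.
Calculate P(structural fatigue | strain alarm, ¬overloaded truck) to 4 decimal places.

For the numerator, keep only structural fatigue=true terms: 0.51·0.195 = 0.099450
Denominator P(strain alarm | ¬overloaded truck): 0.05·0.805 + 0.51·0.195 = 0.139700
P(structural fatigue | strain alarm, ¬overloaded truck) = 0.099450/0.139700 ≈ 0.7119

P(structural fatigue | strain alarm, ¬overloaded truck) ≈ 0.7119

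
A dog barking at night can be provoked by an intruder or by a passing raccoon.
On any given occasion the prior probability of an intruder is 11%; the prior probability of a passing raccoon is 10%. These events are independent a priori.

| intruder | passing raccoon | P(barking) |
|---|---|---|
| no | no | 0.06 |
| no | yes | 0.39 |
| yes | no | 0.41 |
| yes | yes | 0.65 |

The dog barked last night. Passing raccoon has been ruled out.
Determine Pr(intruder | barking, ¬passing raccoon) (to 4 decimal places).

Pr(intruder | barking, ¬passing raccoon) ≈ 0.4579

P(barking | ¬passing raccoon) = 0.06×0.89 + 0.41×0.11 = 0.053400 + 0.045100 = 0.098500
Restricting to configurations with intruder present: 0.41×0.11 = 0.045100.
Hence the posterior is 0.045100/0.098500 ≈ 0.4579.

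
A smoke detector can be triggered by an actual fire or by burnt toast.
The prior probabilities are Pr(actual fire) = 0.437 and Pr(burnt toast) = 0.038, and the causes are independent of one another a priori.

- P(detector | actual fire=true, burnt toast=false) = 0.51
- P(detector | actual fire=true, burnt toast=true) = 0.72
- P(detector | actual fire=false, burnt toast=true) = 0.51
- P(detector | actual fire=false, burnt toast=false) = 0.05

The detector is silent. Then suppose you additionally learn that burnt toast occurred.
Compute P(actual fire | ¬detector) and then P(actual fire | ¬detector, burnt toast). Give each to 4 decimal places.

Weight on actual fire=true, given the evidence: 0.205993 + 0.004650 = 0.210643
Denominator P(¬detector): 0.95×0.563×0.962 + 0.49×0.563×0.038 + 0.49×0.437×0.962 + 0.28×0.437×0.038 = 0.735652
Posterior = 0.210643 / 0.735652 ≈ 0.2863

Now condition on the additional information:
Numerator (weight on configurations with actual fire): 0.28×0.437 = 0.122360
Denominator P(¬detector | burnt toast): 0.49×0.563 + 0.28×0.437 = 0.398230
Posterior = 0.122360 / 0.398230 ≈ 0.3073

P(actual fire | ¬detector) ≈ 0.2863; P(actual fire | ¬detector, burnt toast) ≈ 0.3073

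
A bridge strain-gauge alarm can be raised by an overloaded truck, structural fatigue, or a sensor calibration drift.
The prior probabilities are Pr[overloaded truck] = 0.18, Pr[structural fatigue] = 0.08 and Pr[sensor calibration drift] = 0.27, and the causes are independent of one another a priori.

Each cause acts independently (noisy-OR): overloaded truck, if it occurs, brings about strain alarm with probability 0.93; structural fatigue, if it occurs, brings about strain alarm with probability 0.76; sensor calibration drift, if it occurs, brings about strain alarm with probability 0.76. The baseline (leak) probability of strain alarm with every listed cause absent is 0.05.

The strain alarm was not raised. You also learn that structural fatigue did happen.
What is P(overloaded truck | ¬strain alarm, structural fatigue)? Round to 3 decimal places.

Under noisy-OR, P(strain alarm | causes) = 1 − (1−0.05)·∏(1−qᵢ) over the active causes.
For the numerator, keep only overloaded truck=true terms: 0.002097 + 0.000186 = 0.002283
The normalizing constant is 0.228×0.82×0.73 + 0.05472×0.82×0.27 + 0.01596×0.18×0.73 + 0.00383×0.18×0.27 = 0.150879
Posterior = 0.002283 / 0.150879 ≈ 0.015

P(overloaded truck | ¬strain alarm, structural fatigue) ≈ 0.015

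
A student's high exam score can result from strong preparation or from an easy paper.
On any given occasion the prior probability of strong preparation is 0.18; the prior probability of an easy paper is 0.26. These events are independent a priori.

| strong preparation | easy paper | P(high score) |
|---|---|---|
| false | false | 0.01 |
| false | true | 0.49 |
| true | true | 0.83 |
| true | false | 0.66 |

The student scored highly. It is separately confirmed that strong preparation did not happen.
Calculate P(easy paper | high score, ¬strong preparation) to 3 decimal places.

P(high score | ¬strong preparation) = 0.01·0.74 + 0.49·0.26 = 0.007400 + 0.127400 = 0.134800
The easy paper-present share is 0.49·0.26 = 0.127400.
So P(easy paper | high score, ¬strong preparation) = 0.127400/0.134800 ≈ 0.945.

P(easy paper | high score, ¬strong preparation) ≈ 0.945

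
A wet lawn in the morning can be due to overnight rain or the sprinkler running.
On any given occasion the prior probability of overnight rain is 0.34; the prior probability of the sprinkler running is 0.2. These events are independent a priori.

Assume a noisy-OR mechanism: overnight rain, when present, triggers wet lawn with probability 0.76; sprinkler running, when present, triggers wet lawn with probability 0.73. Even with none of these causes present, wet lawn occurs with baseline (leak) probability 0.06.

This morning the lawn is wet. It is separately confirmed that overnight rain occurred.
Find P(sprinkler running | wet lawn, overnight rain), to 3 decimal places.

Under noisy-OR, P(wet lawn | causes) = 1 − (1−0.06)·∏(1−qᵢ) over the active causes.
Sum P(wet lawn|·) weighted by the priors over both values of sprinkler running:
  P(wet lawn | overnight rain) = 0.7744·0.8 + 0.939088·0.2
        = 0.619520 + 0.187818 = 0.807338
Keeping only the sprinkler running-present terms gives 0.187818, so
  P(sprinkler running | wet lawn, overnight rain) = 0.187818 / 0.807338 ≈ 0.233

P(sprinkler running | wet lawn, overnight rain) ≈ 0.233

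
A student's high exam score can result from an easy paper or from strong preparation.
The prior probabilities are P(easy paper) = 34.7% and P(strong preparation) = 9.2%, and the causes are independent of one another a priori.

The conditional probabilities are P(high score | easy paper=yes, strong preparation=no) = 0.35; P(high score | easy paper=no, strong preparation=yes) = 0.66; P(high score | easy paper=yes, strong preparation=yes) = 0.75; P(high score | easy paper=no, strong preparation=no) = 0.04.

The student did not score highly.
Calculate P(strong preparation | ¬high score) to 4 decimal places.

Sum P(¬high score|·) weighted by the priors over the 4 (easy paper, strong preparation) configurations:
  P(¬high score) = 0.96·0.653·0.908 + 0.34·0.653·0.092 + 0.65·0.347·0.908 + 0.25·0.347·0.092
        = 0.569207 + 0.020426 + 0.204799 + 0.007981 = 0.802413
Configurations with strong preparation contribute 0.028407, so
  P(strong preparation | ¬high score) = 0.028407 / 0.802413 ≈ 0.0354

P(strong preparation | ¬high score) ≈ 0.0354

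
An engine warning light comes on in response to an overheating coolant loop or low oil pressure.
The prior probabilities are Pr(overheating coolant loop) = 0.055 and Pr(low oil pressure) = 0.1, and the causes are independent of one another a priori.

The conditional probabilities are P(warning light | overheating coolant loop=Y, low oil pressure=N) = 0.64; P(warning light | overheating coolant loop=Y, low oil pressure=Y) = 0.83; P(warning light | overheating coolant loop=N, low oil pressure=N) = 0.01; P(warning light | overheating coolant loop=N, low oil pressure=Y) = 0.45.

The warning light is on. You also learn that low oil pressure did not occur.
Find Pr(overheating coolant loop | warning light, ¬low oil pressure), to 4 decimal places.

Pr(overheating coolant loop | warning light, ¬low oil pressure) ≈ 0.7884

Numerator (weight on configurations with overheating coolant loop): 0.64*0.055 = 0.035200
Normalizer over all consistent configurations: 0.01*0.945 + 0.64*0.055 = 0.044650
Posterior = 0.035200 / 0.044650 ≈ 0.7884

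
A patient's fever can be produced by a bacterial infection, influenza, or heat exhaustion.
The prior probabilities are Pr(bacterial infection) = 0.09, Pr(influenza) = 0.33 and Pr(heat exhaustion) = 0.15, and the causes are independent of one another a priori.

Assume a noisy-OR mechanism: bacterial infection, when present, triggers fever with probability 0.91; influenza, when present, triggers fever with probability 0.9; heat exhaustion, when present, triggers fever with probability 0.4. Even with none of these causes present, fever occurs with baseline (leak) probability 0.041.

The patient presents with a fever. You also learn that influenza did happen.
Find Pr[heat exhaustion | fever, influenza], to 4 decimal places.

Under noisy-OR, P(fever | causes) = 1 − (1−0.041)·∏(1−qᵢ) over the active causes.
Numerator (weight on configurations with heat exhaustion): 0.128646 + 0.013430 = 0.142076
Normalizer over all consistent configurations: 0.9041*0.91*0.85 + 0.94246*0.91*0.15 + 0.991369*0.09*0.85 + 0.994821*0.09*0.15 = 0.917237
P(heat exhaustion | fever, influenza) = 0.142076/0.917237 ≈ 0.1549

Pr[heat exhaustion | fever, influenza] ≈ 0.1549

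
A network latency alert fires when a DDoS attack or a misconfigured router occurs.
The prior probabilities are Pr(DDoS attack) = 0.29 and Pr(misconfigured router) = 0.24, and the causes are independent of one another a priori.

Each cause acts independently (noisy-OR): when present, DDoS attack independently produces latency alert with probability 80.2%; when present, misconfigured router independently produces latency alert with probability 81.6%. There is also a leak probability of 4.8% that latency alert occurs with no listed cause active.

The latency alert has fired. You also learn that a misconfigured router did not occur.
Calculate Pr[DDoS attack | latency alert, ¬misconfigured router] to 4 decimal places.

Pr[DDoS attack | latency alert, ¬misconfigured router] ≈ 0.8735

Under noisy-OR, P(latency alert | causes) = 1 − (1−0.048)·∏(1−qᵢ) over the active causes.
P(latency alert | ¬misconfigured router) = 0.048·0.71 + 0.811504·0.29 = 0.034080 + 0.235336 = 0.269416
Of this, 0.235336 comes from 0.811504·0.29 (the DDoS attack=true cases).
P(DDoS attack | latency alert, ¬misconfigured router) = 0.235336 / 0.269416 ≈ 0.8735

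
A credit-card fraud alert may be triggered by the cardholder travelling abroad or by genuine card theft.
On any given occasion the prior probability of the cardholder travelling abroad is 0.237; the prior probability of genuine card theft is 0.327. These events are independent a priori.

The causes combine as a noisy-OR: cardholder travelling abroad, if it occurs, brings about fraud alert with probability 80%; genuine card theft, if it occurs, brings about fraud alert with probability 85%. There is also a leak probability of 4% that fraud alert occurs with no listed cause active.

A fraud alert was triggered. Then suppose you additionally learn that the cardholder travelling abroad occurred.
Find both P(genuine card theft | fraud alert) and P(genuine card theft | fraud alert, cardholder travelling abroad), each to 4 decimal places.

P(genuine card theft | fraud alert) ≈ 0.6591; P(genuine card theft | fraud alert, cardholder travelling abroad) ≈ 0.3687

Under noisy-OR, P(fraud alert | causes) = 1 − (1−0.04)·∏(1−qᵢ) over the active causes.
By total probability over the 4 (cardholder travelling abroad, genuine card theft) configurations:
  P(fraud alert) = 0.04×0.763×0.673 + 0.856×0.763×0.327 + 0.808×0.237×0.673 + 0.9712×0.237×0.327
        = 0.020540 + 0.213573 + 0.128877 + 0.075267 = 0.438257
Keeping only the genuine card theft-present terms gives 0.288840, so
  P(genuine card theft | fraud alert) = 0.288840 / 0.438257 ≈ 0.6591

Now condition on the additional information:
P(fraud alert | cardholder travelling abroad) = 0.808*0.673 + 0.9712*0.327 = 0.543784 + 0.317582 = 0.861366
Of this, 0.317582 comes from 0.9712*0.327 (the genuine card theft=true cases).
So P(genuine card theft | fraud alert, cardholder travelling abroad) = 0.317582/0.861366 ≈ 0.3687.
The drop from 0.6591 to 0.3687 is the explaining-away (discounting) effect.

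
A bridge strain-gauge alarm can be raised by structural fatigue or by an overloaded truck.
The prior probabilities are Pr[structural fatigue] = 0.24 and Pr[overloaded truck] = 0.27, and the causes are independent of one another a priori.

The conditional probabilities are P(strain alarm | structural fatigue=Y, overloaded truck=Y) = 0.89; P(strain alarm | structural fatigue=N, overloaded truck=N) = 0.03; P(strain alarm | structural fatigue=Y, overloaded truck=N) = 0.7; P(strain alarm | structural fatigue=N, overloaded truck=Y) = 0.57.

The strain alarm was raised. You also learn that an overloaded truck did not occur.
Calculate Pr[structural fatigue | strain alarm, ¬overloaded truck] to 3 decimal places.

By total probability over both values of structural fatigue:
  P(strain alarm | ¬overloaded truck) = 0.03*0.76 + 0.7*0.24
        = 0.022800 + 0.168000 = 0.190800
Keeping only the structural fatigue-present terms gives 0.168000, so
  P(structural fatigue | strain alarm, ¬overloaded truck) = 0.168000 / 0.190800 ≈ 0.881

Pr[structural fatigue | strain alarm, ¬overloaded truck] ≈ 0.881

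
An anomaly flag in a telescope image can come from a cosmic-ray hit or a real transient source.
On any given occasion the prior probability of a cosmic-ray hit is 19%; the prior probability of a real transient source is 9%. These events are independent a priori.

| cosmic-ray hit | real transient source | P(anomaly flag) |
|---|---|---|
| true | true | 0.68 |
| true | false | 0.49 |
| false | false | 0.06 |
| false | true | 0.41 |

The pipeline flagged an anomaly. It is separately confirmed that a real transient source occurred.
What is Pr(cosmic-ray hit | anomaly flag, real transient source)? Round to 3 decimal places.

Pr(cosmic-ray hit | anomaly flag, real transient source) ≈ 0.280

P(anomaly flag | real transient source) = 0.41·0.81 + 0.68·0.19 = 0.332100 + 0.129200 = 0.461300
Of this, 0.129200 comes from 0.68·0.19 (the cosmic-ray hit=true cases).
So P(cosmic-ray hit | anomaly flag, real transient source) = 0.129200/0.461300 ≈ 0.280.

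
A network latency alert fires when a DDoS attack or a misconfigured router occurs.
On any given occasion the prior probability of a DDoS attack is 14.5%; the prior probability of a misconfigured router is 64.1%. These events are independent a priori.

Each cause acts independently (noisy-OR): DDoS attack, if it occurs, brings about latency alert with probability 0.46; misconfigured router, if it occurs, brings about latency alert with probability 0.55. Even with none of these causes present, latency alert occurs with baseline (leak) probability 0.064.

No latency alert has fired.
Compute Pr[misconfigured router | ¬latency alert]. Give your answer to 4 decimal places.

Under noisy-OR, P(latency alert | causes) = 1 − (1−0.064)·∏(1−qᵢ) over the active causes.
P(¬latency alert) = 0.936×0.855×0.359 + 0.4212×0.855×0.641 + 0.50544×0.145×0.359 + 0.227448×0.145×0.641 = 0.287301 + 0.230841 + 0.026311 + 0.021140 = 0.565593
The misconfigured router-present share is 0.230841 + 0.021140 = 0.251981.
P(misconfigured router | ¬latency alert) = 0.251981 / 0.565593 ≈ 0.4455

Pr[misconfigured router | ¬latency alert] ≈ 0.4455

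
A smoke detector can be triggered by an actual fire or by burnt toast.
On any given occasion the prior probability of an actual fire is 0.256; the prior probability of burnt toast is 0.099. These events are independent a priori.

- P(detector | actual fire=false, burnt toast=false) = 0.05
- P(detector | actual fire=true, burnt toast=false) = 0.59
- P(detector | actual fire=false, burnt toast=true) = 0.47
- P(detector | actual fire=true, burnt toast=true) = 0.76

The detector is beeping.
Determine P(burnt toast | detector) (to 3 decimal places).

P(burnt toast | detector) ≈ 0.241

Weight on burnt toast=true, given the evidence: 0.034618 + 0.019261 = 0.053879
The normalizing constant is 0.05·0.744·0.901 + 0.47·0.744·0.099 + 0.59·0.256·0.901 + 0.76·0.256·0.099 = 0.223483
P(burnt toast | detector) = 0.053879/0.223483 ≈ 0.241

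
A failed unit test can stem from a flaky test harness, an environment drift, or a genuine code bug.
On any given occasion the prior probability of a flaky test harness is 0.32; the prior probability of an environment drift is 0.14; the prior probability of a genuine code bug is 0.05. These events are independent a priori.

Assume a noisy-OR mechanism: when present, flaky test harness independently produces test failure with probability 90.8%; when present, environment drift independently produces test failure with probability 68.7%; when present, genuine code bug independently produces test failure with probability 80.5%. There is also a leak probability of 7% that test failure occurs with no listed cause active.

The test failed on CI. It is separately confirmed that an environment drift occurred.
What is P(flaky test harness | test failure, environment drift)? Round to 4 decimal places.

Under noisy-OR, P(test failure | causes) = 1 − (1−0.07)·∏(1−qᵢ) over the active causes.
P(test failure | environment drift) = 0.70891·0.68·0.95 + 0.943237·0.68·0.05 + 0.97322·0.32·0.95 + 0.994778·0.32·0.05 = 0.457956 + 0.032070 + 0.295859 + 0.015916 = 0.801801
The flaky test harness-present share is 0.295859 + 0.015916 = 0.311775.
P(flaky test harness | test failure, environment drift) = 0.311775 / 0.801801 ≈ 0.3888

P(flaky test harness | test failure, environment drift) ≈ 0.3888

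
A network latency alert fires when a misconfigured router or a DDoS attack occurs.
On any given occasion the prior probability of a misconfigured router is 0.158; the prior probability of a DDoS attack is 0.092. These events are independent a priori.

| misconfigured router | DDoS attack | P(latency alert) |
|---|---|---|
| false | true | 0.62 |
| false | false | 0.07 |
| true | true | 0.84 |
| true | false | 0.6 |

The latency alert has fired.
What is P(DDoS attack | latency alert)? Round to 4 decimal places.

For the numerator, keep only DDoS attack=true terms: 0.048028 + 0.012210 = 0.060238
The normalizing constant is 0.07*0.842*0.908 + 0.62*0.842*0.092 + 0.6*0.158*0.908 + 0.84*0.158*0.092 = 0.199834
P(DDoS attack | latency alert) = 0.060238/0.199834 ≈ 0.3014

P(DDoS attack | latency alert) ≈ 0.3014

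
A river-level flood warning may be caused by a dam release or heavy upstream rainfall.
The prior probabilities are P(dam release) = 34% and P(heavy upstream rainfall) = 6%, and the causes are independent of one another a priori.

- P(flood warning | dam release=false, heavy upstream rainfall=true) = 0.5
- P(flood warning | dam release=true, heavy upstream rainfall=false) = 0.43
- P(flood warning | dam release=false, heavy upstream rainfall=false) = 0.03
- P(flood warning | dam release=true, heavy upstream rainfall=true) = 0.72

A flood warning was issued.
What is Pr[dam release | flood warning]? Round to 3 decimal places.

Pr[dam release | flood warning] ≈ 0.798

Numerator (weight on configurations with dam release): 0.137428 + 0.014688 = 0.152116
Normalizer over all consistent configurations: 0.03*0.66*0.94 + 0.5*0.66*0.06 + 0.43*0.34*0.94 + 0.72*0.34*0.06 = 0.190528
Posterior = 0.152116 / 0.190528 ≈ 0.798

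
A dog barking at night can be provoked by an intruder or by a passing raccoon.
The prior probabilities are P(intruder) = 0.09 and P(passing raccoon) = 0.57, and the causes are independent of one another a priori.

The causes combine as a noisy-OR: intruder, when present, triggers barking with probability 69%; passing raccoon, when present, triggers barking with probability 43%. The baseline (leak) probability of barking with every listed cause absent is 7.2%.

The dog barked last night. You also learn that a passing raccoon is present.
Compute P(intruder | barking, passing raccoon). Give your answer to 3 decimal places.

Under noisy-OR, P(barking | causes) = 1 − (1−0.072)·∏(1−qᵢ) over the active causes.
P(barking | passing raccoon) = 0.47104×0.91 + 0.836022×0.09 = 0.428646 + 0.075242 = 0.503888
The intruder-present share is 0.836022×0.09 = 0.075242.
So P(intruder | barking, passing raccoon) = 0.075242/0.503888 ≈ 0.149.

P(intruder | barking, passing raccoon) ≈ 0.149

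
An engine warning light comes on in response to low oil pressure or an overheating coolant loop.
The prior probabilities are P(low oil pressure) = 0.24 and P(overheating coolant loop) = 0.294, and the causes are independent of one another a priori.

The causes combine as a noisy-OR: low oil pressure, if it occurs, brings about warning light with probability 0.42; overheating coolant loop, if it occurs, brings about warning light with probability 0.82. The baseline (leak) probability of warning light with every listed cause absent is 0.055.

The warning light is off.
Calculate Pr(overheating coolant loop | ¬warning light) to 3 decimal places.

Under noisy-OR, P(warning light | causes) = 1 − (1−0.055)·∏(1−qᵢ) over the active causes.
By total probability over the 4 (low oil pressure, overheating coolant loop) configurations:
  P(¬warning light) = 0.945*0.76*0.706 + 0.1701*0.76*0.294 + 0.5481*0.24*0.706 + 0.098658*0.24*0.294
        = 0.507049 + 0.038007 + 0.092870 + 0.006961 = 0.644887
The terms with overheating coolant loop present sum to 0.044968, so
  P(overheating coolant loop | ¬warning light) = 0.044968 / 0.644887 ≈ 0.070

Pr(overheating coolant loop | ¬warning light) ≈ 0.070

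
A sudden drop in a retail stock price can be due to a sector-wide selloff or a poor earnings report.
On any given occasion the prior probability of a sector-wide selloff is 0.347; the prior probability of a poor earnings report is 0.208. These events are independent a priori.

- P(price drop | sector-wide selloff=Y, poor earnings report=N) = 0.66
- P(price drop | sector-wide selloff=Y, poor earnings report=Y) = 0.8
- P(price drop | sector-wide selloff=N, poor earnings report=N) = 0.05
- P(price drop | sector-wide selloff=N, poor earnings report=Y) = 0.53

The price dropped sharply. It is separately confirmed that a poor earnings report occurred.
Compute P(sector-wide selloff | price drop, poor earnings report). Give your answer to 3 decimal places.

Enumerate both values of sector-wide selloff and weight by the priors:
  P(price drop | poor earnings report) = 0.53×0.653 + 0.8×0.347
        = 0.346090 + 0.277600 = 0.623690
Configurations with sector-wide selloff contribute 0.277600, so
  P(sector-wide selloff | price drop, poor earnings report) = 0.277600 / 0.623690 ≈ 0.445

P(sector-wide selloff | price drop, poor earnings report) ≈ 0.445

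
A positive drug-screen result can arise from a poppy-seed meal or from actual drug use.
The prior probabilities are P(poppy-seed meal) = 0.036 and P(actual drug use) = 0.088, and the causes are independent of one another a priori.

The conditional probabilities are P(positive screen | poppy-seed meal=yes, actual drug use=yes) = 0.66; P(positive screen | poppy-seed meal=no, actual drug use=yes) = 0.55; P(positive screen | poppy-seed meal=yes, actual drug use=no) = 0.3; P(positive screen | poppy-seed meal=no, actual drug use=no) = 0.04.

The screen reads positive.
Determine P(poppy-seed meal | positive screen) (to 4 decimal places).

P(poppy-seed meal | positive screen) ≈ 0.1273

Enumerate the 4 (poppy-seed meal, actual drug use) configurations and weight by the priors:
  P(positive screen) = 0.04×0.964×0.912 + 0.55×0.964×0.088 + 0.3×0.036×0.912 + 0.66×0.036×0.088
        = 0.035167 + 0.046658 + 0.009850 + 0.002091 = 0.093766
The terms with poppy-seed meal present sum to 0.011941, so
  P(poppy-seed meal | positive screen) = 0.011941 / 0.093766 ≈ 0.1273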